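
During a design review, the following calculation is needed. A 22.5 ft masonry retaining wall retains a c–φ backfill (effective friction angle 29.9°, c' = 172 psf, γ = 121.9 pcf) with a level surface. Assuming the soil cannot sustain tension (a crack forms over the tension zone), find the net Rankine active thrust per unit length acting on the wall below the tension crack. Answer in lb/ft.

6330 lb/ft

K_a = 0.3347; √K_a = 0.5785.
Tension-crack depth z_c = 2c/(γ√K_a) = 2×172/(121.9×0.5785) = 4.878 ft.
σ_a at base = K_a γ H − 2c√K_a = 0.3347×121.9×22.5 − 2×172×0.5785 = 718.9 psf.
P_a = ½ × 718.9 × (H − z_c) = 0.5×718.9×17.62 = 6335 lb/ft.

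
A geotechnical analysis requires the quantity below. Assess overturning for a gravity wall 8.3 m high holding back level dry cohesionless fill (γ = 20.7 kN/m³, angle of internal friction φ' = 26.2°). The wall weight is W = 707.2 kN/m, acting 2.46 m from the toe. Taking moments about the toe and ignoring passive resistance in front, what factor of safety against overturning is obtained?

K_a = tan²(45° − 26.2°/2) = 0.3874.
P_a = ½K_aγH² = 0.5×0.3874×20.7×8.3² = 276.2 kN/m, acting at H/3 = 2.767 m above the base.
Overturning moment M_o = P_a × H/3 = 276.2 × 2.767 = 764.3.
Resisting moment M_r = W × 2.46 = 707.2 × 2.46 = 1740.
FS_overturning = M_r/M_o = 1740/764.3 = 2.276.

2.28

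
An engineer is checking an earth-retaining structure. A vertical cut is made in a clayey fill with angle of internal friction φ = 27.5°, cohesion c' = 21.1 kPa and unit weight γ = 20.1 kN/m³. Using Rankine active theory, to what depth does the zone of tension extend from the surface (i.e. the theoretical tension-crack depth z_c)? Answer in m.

K_a = tan²(45° − 27.5°/2) = 0.3682; √K_a = 0.6068.
The active pressure is zero where K_a γ z = 2c√K_a, so z_c = 2c/(γ√K_a) = 2×21.1/(20.1×0.6068) = 3.460 m.

3.46 m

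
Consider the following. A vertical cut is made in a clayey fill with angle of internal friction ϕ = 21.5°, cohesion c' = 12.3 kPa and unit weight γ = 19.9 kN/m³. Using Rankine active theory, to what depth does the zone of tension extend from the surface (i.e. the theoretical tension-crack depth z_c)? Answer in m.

K_a = tan²(45° − 21.5°/2) = 0.4636; √K_a = 0.6809.
The active pressure is zero where K_a γ z = 2c√K_a, so z_c = 2c/(γ√K_a) = 2×12.3/(19.9×0.6809) = 1.816 m.

1.82 m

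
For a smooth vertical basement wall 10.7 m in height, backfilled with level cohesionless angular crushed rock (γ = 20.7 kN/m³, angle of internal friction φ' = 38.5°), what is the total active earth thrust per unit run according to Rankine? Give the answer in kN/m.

K_a = tan²(45° − φ/2) = 0.2327.
P_a = ½ K_a γ H² = 0.5 × 0.2327 × 20.7 × 10.7² = 275.7 kN/m.

276 kN/m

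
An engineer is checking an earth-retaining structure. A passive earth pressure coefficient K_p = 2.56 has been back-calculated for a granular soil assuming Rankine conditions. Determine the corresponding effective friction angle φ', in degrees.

K_p = (1+sin φ)/(1−sin φ) ⇒ sin φ = (K_p − 1)/(K_p + 1) = 0.4382.
φ = arcsin(0.4382) = 25.99°.

26.0°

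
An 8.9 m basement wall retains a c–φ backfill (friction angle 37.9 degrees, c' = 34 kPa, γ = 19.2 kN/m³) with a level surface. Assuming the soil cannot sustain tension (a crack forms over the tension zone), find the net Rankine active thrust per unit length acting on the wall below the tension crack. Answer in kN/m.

K_a = 0.2389; √K_a = 0.4888.
Tension-crack depth z_c = 2c/(γ√K_a) = 2×34/(19.2×0.4888) = 7.245 m.
σ_a at base = K_a γ H − 2c√K_a = 0.2389×19.2×8.9 − 2×34×0.4888 = 7.590 kPa.
P_a = ½ × 7.590 × (H − z_c) = 0.5×7.590×1.655 = 6.279 kN/m.

6.28 kN/m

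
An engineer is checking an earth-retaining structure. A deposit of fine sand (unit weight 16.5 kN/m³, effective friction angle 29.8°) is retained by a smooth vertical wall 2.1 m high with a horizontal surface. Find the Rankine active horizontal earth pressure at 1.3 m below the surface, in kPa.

7.21 kPa

K_a = (1 − sin φ)/(1 + sin φ) = 0.3360.
σ_h = K_a γ z = 0.3360 × 16.5 × 1.3 = 7.208 kPa.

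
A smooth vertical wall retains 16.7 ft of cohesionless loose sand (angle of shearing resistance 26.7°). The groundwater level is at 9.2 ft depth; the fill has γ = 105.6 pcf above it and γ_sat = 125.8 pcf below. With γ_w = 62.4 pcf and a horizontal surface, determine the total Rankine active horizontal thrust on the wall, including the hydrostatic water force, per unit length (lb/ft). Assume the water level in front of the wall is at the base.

6900 lb/ft

K_a = tan²(45° − φ/2) = 0.3800.
γ' = 125.8 − 62.4 = 63.40 pcf. Depth below WT = 7.5 ft.
σ'_h at WT = K_a γ d_w = 369.1 psf; at base = 369.1 + K_a γ' × 7.5 = 549.8 psf.
P₁ (0–9.2 ft) = ½×369.1×9.2 = 1698. P₂ (9.2–16.7 ft) = ½(369.1+549.8)×7.5 = 3446.
P_w = ½ γ_w h₂² = 0.5×62.4×7.5² = 1755. Total = 1698+3446+1755 = 6899 lb/ft.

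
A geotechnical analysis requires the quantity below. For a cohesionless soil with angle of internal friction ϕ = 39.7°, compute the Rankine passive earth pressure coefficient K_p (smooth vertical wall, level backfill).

K_p = (1 + sin φ)/(1 − sin φ) = tan²(45° + 39.7°/2) = 4.537.

4.54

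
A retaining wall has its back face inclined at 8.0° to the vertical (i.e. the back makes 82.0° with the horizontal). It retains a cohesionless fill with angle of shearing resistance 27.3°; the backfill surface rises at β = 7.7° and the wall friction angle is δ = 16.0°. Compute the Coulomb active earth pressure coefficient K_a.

0.441

K_a = sin²(α+φ) / [sin²α · sin(α−δ) · (1 + √{sin(φ+δ)sin(φ−β) / (sin(α−δ)sin(α+β))})²].
With α = 82.0°, φ = 27.3°, δ = 16.0°, β = 7.7°: K_a = 0.4408.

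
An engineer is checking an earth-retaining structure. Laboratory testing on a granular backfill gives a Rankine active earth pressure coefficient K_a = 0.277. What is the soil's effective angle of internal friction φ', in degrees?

34.5°

K_a = tan²(45° − φ/2) ⇒ 45° − φ/2 = arctan(√0.277) = 27.76°.
φ = 2(45° − 27.76°) = 34.48°.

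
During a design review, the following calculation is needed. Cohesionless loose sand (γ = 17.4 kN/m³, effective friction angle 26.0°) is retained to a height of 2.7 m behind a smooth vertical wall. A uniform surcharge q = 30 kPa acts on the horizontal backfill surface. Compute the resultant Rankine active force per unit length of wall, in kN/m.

56.4 kN/m

K_a = tan²(45° − φ/2) = 0.3905.
Soil triangle: ½ K_a γ H² = 0.5×0.3905×17.4×2.7² = 24.76 kN/m.
Surcharge rectangle: K_a q H = 0.3905×30×2.7 = 31.63 kN/m.
Total = 24.76 + 31.63 = 56.39 kN/m.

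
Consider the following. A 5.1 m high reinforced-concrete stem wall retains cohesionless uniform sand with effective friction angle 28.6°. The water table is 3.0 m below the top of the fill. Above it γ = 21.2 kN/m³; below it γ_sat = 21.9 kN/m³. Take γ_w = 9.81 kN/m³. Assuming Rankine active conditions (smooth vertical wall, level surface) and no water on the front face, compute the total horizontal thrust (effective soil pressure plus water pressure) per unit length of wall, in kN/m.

112 kN/m

K_a = tan²(45° − φ/2) = 0.3525.
γ' = 21.9 − 9.81 = 12.09 kN/m³. Depth below WT = 2.1 m.
σ'_h at WT = K_a γ d_w = 22.42 kPa; at base = 22.42 + K_a γ' × 2.1 = 31.37 kPa.
P₁ (0–3.0 m) = ½×22.42×3.0 = 33.63. P₂ (3.0–5.1 m) = ½(22.42+31.37)×2.1 = 56.48.
P_w = ½ γ_w h₂² = 0.5×9.81×2.1² = 21.63. Total = 33.63+56.48+21.63 = 111.7 kN/m.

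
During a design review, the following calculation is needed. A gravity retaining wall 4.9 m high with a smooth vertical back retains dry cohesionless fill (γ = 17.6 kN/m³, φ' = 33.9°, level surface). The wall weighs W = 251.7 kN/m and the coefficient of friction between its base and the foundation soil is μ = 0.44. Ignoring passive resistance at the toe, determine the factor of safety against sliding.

1.85

K_a = tan²(45° − 33.9°/2) = 0.2839.
P_a = ½K_aγH² = 0.5×0.2839×17.6×4.9² = 59.99 kN/m, acting at H/3 = 1.633 m above the base.
FS_sliding = μW / P_a = 0.44×251.7 / 59.99 = 1.846.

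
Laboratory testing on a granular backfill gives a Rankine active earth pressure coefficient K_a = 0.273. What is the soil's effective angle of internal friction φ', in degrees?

K_a = tan²(45° − φ/2) ⇒ 45° − φ/2 = arctan(√0.273) = 27.59°.
φ = 2(45° − 27.59°) = 34.83°.

34.8°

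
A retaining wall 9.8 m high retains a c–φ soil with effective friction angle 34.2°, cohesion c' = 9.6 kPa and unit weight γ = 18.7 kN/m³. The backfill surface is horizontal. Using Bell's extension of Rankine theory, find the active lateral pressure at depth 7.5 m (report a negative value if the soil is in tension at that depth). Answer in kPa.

K_a = (1 − sin φ)/(1 + sin φ) = 0.2803.
σ_a = K_a γ z − 2c√K_a = 0.2803×18.7×7.5 − 2×9.6×0.5295 = 29.15 kPa.

29.2 kPa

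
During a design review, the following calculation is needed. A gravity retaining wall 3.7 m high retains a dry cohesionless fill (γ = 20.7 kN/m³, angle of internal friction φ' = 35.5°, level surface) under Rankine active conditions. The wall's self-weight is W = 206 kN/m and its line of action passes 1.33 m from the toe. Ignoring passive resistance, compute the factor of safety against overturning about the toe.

K_a = tan²(45° − 35.5°/2) = 0.2653.
P_a = ½K_aγH² = 0.5×0.2653×20.7×3.7² = 37.59 kN/m, acting at H/3 = 1.233 m above the base.
Overturning moment M_o = P_a × H/3 = 37.59 × 1.233 = 46.35.
Resisting moment M_r = W × 1.33 = 206 × 1.33 = 274.0.
FS_overturning = M_r/M_o = 274.0/46.35 = 5.910.

5.91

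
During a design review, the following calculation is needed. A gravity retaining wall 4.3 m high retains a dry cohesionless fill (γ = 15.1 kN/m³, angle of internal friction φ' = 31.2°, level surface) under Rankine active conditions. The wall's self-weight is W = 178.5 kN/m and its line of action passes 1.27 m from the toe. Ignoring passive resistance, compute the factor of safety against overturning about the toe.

K_a = tan²(45° − 31.2°/2) = 0.3175.
P_a = ½K_aγH² = 0.5×0.3175×15.1×4.3² = 44.32 kN/m, acting at H/3 = 1.433 m above the base.
Overturning moment M_o = P_a × H/3 = 44.32 × 1.433 = 63.53.
Resisting moment M_r = W × 1.27 = 178.5 × 1.27 = 226.7.
FS_overturning = M_r/M_o = 226.7/63.53 = 3.568.

3.57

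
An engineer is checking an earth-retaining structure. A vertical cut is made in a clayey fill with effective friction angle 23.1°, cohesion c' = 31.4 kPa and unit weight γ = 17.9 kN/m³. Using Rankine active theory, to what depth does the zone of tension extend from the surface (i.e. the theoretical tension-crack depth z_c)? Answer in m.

5.31 m

K_a = tan²(45° − 23.1°/2) = 0.4364; √K_a = 0.6606.
The active pressure is zero where K_a γ z = 2c√K_a, so z_c = 2c/(γ√K_a) = 2×31.4/(17.9×0.6606) = 5.311 m.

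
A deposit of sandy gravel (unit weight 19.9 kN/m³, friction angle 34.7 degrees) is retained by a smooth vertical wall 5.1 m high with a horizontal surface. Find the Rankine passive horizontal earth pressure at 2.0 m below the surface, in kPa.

K_p = (1 + sin φ)/(1 − sin φ) = 3.643.
σ_h = K_p γ z = 3.643 × 19.9 × 2.0 = 145.0 kPa.

145 kPa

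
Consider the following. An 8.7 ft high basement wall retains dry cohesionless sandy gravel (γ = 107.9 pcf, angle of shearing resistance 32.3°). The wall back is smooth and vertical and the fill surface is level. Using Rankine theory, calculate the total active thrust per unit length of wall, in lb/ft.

K_a = tan²(45° − φ/2) = 0.3035.
P_a = ½ K_a γ H² = 0.5 × 0.3035 × 107.9 × 8.7² = 1239 lb/ft.

1240 lb/ft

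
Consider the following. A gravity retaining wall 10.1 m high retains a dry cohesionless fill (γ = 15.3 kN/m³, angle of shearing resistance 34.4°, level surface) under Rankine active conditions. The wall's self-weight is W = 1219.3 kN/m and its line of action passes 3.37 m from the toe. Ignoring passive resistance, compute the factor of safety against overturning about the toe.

5.63

K_a = tan²(45° − 34.4°/2) = 0.2780.
P_a = ½K_aγH² = 0.5×0.2780×15.3×10.1² = 216.9 kN/m, acting at H/3 = 3.367 m above the base.
Overturning moment M_o = P_a × H/3 = 216.9 × 3.367 = 730.3.
Resisting moment M_r = W × 3.37 = 1219.3 × 3.37 = 4109.
FS_overturning = M_r/M_o = 4109/730.3 = 5.626.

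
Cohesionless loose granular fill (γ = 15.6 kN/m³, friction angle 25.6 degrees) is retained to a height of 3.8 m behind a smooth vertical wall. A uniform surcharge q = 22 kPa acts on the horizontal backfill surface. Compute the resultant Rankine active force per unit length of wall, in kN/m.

77.8 kN/m

K_a = tan²(45° − φ/2) = 0.3966.
Soil triangle: ½ K_a γ H² = 0.5×0.3966×15.6×3.8² = 44.67 kN/m.
Surcharge rectangle: K_a q H = 0.3966×22×3.8 = 33.15 kN/m.
Total = 44.67 + 33.15 = 77.82 kN/m.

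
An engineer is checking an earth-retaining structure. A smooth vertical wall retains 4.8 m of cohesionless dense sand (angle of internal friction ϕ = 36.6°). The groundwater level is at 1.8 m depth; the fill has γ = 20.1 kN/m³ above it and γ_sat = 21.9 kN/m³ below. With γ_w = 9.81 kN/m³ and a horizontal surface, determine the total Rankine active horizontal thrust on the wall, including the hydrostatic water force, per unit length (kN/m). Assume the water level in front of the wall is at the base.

93.6 kN/m

K_a = tan²(45° − φ/2) = 0.2530.
γ' = 21.9 − 9.81 = 12.09 kN/m³. Depth below WT = 3.0 m.
σ'_h at WT = K_a γ d_w = 9.152 kPa; at base = 9.152 + K_a γ' × 3.0 = 18.33 kPa.
P₁ (0–1.8 m) = ½×9.152×1.8 = 8.237. P₂ (1.8–4.8 m) = ½(9.152+18.33)×3.0 = 41.22.
P_w = ½ γ_w h₂² = 0.5×9.81×3.0² = 44.14. Total = 8.237+41.22+44.14 = 93.60 kN/m.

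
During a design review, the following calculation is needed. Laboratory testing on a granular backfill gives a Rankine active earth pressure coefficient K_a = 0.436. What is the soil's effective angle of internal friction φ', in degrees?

K_a = tan²(45° − φ/2) ⇒ 45° − φ/2 = arctan(√0.436) = 33.44°.
φ = 2(45° − 33.44°) = 23.13°.

23.1°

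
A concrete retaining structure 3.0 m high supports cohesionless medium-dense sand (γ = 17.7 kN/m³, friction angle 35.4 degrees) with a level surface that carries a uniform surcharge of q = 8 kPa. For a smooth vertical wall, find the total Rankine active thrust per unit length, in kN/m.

27.6 kN/m

K_a = tan²(45° − φ/2) = 0.2664.
Soil triangle: ½ K_a γ H² = 0.5×0.2664×17.7×3.0² = 21.22 kN/m.
Surcharge rectangle: K_a q H = 0.2664×8×3.0 = 6.394 kN/m.
Total = 21.22 + 6.394 = 27.61 kN/m.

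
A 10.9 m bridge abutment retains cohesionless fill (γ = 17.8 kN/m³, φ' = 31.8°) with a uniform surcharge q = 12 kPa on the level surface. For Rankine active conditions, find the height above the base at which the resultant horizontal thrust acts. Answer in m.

3.83 m

K_a = 0.3098.
Triangular part P₁ = ½K_aγH² = 327.6 at H/3 = 3.633 m; rectangular part P₂ = K_a q H = 40.52 at H/2 = 5.450 m.
ȳ = (P₁·3.633 + P₂·5.450)/(P₁+P₂) = 3.833 m.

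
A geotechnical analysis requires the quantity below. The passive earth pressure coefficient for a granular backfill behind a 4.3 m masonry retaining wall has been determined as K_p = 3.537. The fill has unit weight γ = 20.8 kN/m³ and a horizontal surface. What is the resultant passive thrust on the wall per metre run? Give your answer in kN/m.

P = ½ K_p γ H² = 0.5 × 3.537 × 20.8 × 4.3² = 680.2 kN/m.

680 kN/m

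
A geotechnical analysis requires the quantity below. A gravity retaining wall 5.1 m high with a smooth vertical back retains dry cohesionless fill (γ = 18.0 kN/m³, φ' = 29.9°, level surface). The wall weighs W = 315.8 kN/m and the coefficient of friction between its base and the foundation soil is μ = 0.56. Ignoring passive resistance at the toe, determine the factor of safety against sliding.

2.26

K_a = tan²(45° − 29.9°/2) = 0.3347.
P_a = ½K_aγH² = 0.5×0.3347×18.0×5.1² = 78.34 kN/m, acting at H/3 = 1.700 m above the base.
FS_sliding = μW / P_a = 0.56×315.8 / 78.34 = 2.257.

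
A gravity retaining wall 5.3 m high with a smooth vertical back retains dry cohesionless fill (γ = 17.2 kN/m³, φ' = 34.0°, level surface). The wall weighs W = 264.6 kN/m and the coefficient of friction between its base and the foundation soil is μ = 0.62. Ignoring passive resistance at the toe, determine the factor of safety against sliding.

K_a = tan²(45° − 34.0°/2) = 0.2827.
P_a = ½K_aγH² = 0.5×0.2827×17.2×5.3² = 68.30 kN/m, acting at H/3 = 1.767 m above the base.
FS_sliding = μW / P_a = 0.62×264.6 / 68.30 = 2.402.

2.40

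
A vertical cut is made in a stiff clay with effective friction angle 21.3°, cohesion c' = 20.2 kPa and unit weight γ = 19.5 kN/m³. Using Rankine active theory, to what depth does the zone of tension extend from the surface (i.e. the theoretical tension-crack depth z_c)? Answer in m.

K_a = tan²(45° − 21.3°/2) = 0.4671; √K_a = 0.6834.
The active pressure is zero where K_a γ z = 2c√K_a, so z_c = 2c/(γ√K_a) = 2×20.2/(19.5×0.6834) = 3.031 m.

3.03 m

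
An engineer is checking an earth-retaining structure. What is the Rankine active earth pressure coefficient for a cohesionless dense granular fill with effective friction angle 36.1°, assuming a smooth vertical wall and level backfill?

K_a = tan²(45° − φ/2) = tan²(26.95°) = 0.2585.

0.258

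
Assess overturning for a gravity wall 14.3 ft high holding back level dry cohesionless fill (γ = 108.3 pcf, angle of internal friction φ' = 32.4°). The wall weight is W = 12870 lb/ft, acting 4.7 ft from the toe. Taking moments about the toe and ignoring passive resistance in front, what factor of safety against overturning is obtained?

K_a = tan²(45° − 32.4°/2) = 0.3022.
P_a = ½K_aγH² = 0.5×0.3022×108.3×14.3² = 3347 lb/ft, acting at H/3 = 4.767 ft above the base.
Overturning moment M_o = P_a × H/3 = 3347 × 4.767 = 15950.
Resisting moment M_r = W × 4.7 = 12870 × 4.7 = 60490.
FS_overturning = M_r/M_o = 60490/15950 = 3.792.

3.79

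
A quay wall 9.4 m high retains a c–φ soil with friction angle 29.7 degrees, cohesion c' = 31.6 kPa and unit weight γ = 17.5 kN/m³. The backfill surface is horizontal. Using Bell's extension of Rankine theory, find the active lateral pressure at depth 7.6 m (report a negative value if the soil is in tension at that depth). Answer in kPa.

8.16 kPa

K_a = (1 − sin φ)/(1 + sin φ) = 0.3374.
σ_a = K_a γ z − 2c√K_a = 0.3374×17.5×7.6 − 2×31.6×0.5808 = 8.162 kPa.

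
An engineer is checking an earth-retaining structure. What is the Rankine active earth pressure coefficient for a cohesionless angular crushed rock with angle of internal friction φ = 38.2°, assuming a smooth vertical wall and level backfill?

K_a = (1 − sin φ)/(1 + sin φ) = (1 − sin 38.2°)/(1 + sin 38.2°) = 0.2358.

0.236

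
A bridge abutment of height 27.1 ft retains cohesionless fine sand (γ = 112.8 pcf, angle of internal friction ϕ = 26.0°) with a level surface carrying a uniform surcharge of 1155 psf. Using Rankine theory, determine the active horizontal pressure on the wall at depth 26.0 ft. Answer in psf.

K_a = (1 − sin φ)/(1 + sin φ) = 0.3905.
σ_v = γz + q = 112.8 × 26.0 + 1155 = 4088 psf.
σ_h = K_a σ_v = 0.3905 × 4088 = 1596 psf.

1600 psf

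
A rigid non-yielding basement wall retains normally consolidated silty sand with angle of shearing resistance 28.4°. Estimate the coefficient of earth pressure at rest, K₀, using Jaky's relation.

0.524

K₀ = 1 − sin φ' = 1 − sin 28.4° = 0.5244.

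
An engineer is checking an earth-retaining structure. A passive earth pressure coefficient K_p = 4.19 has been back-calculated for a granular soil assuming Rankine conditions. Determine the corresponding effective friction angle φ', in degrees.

37.9°

K_p = (1+sin φ)/(1−sin φ) ⇒ sin φ = (K_p − 1)/(K_p + 1) = 0.6146.
φ = arcsin(0.6146) = 37.93°.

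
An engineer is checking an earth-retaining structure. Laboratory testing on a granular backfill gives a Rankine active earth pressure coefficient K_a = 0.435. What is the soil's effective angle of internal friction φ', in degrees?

K_a = tan²(45° − φ/2) ⇒ 45° − φ/2 = arctan(√0.435) = 33.41°.
φ = 2(45° − 33.41°) = 23.19°.

23.2°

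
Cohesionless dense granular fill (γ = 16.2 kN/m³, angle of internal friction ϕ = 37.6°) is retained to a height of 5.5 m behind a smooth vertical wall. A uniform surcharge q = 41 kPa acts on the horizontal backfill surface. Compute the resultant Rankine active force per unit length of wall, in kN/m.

K_a = tan²(45° − φ/2) = 0.2421.
Soil triangle: ½ K_a γ H² = 0.5×0.2421×16.2×5.5² = 59.33 kN/m.
Surcharge rectangle: K_a q H = 0.2421×41×5.5 = 54.60 kN/m.
Total = 59.33 + 54.60 = 113.9 kN/m.

114 kN/m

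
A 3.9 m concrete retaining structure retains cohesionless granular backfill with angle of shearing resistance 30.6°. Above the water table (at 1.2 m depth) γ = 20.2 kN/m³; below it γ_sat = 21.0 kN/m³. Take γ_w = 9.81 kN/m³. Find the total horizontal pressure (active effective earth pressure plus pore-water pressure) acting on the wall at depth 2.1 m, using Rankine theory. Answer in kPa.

K_a = (1 − sin φ)/(1 + sin φ) = 0.3253.
γ' = 21.0 − 9.81 = 11.19 kN/m³.
Effective vertical stress at 2.1 m: σ'_v = 20.2×1.2 + 11.19×0.900 = 34.31 kPa.
σ'_h = K_a σ'_v = 0.3253 × 34.31 = 11.16 kPa; u = γ_w × 0.900 = 8.829 kPa.
Total σ_h = 11.16 + 8.829 = 19.99 kPa.

20.0 kPa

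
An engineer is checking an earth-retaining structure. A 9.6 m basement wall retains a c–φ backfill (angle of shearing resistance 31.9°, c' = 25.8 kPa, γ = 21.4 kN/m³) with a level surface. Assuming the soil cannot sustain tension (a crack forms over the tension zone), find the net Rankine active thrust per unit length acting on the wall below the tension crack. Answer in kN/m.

91.3 kN/m

K_a = 0.3085; √K_a = 0.5555.
Tension-crack depth z_c = 2c/(γ√K_a) = 2×25.8/(21.4×0.5555) = 4.341 m.
σ_a at base = K_a γ H − 2c√K_a = 0.3085×21.4×9.6 − 2×25.8×0.5555 = 34.72 kPa.
P_a = ½ × 34.72 × (H − z_c) = 0.5×34.72×5.259 = 91.30 kN/m.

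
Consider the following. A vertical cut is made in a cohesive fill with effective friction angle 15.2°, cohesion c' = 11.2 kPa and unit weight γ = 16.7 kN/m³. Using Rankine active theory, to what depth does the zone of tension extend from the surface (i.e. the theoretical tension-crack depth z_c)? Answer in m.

K_a = tan²(45° − 15.2°/2) = 0.5845; √K_a = 0.7646.
The active pressure is zero where K_a γ z = 2c√K_a, so z_c = 2c/(γ√K_a) = 2×11.2/(16.7×0.7646) = 1.754 m.

1.75 m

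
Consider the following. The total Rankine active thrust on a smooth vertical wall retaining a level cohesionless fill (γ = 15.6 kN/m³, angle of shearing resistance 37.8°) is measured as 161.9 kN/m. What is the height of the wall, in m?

K_a = 0.2400. P_a = ½ K_a γ H² ⇒ H = √(2P_a/(K_a γ)).
H = √(2×161.9/(0.2400×15.6)) = 9.300 m.

9.30 m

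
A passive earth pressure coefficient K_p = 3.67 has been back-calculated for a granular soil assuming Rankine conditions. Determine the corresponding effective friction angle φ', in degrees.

K_p = (1+sin φ)/(1−sin φ) ⇒ sin φ = (K_p − 1)/(K_p + 1) = 0.5717.
φ = arcsin(0.5717) = 34.87°.

34.9°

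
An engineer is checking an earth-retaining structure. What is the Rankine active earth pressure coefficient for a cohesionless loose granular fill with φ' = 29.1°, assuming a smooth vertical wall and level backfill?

K_a = tan²(45° − φ/2) = tan²(30.45°) = 0.3456.

0.346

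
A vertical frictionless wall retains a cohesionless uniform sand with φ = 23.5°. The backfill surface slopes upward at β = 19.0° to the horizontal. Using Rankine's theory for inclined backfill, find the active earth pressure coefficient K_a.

K_a = cos β · (cos β − √(cos²β − cos²φ)) / (cos β + √(cos²β − cos²φ)).
cos β = 0.9455, cos φ = 0.9171, √(cos²β − cos²φ) = 0.2302.
K_a = 0.9455 × (0.9455 − 0.2302)/(0.9455 + 0.2302) = 0.5752.

0.575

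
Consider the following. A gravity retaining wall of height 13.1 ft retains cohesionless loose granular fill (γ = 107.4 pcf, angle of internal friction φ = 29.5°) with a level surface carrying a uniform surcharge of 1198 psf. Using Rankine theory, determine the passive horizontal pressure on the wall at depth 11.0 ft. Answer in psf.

7000 psf

K_p = (1 + sin φ)/(1 − sin φ) = 2.940.
σ_v = γz + q = 107.4 × 11.0 + 1198 = 2379 psf.
σ_h = K_p σ_v = 2.940 × 2379 = 6996 psf.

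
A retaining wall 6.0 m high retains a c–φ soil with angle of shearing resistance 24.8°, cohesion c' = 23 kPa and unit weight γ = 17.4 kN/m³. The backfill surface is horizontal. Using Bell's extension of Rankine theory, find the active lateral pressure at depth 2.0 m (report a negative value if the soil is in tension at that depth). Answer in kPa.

K_a = (1 − sin φ)/(1 + sin φ) = 0.4090.
σ_a = K_a γ z − 2c√K_a = 0.4090×17.4×2.0 − 2×23×0.6395 = -15.19 kPa.

-15.2 kPa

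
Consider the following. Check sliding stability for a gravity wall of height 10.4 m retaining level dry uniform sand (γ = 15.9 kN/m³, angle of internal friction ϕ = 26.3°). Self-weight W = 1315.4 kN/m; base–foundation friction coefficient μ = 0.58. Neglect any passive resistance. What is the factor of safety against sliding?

K_a = tan²(45° − 26.3°/2) = 0.3859.
P_a = ½K_aγH² = 0.5×0.3859×15.9×10.4² = 331.9 kN/m, acting at H/3 = 3.467 m above the base.
FS_sliding = μW / P_a = 0.58×1315.4 / 331.9 = 2.299.

2.30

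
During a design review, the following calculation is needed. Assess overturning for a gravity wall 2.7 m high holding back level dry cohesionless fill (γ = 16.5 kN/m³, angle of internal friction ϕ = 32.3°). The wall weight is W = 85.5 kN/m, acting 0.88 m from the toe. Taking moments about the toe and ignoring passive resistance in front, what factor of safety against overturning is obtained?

K_a = tan²(45° − 32.3°/2) = 0.3035.
P_a = ½K_aγH² = 0.5×0.3035×16.5×2.7² = 18.25 kN/m, acting at H/3 = 0.9000 m above the base.
Overturning moment M_o = P_a × H/3 = 18.25 × 0.9000 = 16.43.
Resisting moment M_r = W × 0.88 = 85.5 × 0.88 = 75.24.
FS_overturning = M_r/M_o = 75.24/16.43 = 4.580.

4.58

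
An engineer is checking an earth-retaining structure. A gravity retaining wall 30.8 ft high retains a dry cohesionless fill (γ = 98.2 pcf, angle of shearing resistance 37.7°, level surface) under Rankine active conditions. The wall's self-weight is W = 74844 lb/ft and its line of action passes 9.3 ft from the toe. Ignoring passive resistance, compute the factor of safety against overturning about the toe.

6.04

K_a = tan²(45° − 37.7°/2) = 0.2411.
P_a = ½K_aγH² = 0.5×0.2411×98.2×30.8² = 11230 lb/ft, acting at H/3 = 10.27 ft above the base.
Overturning moment M_o = P_a × H/3 = 11230 × 10.27 = 115300.
Resisting moment M_r = W × 9.3 = 74844 × 9.3 = 696000.
FS_overturning = M_r/M_o = 696000/115300 = 6.038.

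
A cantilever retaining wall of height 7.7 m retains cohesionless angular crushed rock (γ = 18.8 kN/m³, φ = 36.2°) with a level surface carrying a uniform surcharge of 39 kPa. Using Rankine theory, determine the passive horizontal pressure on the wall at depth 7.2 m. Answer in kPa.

K_p = (1 + sin φ)/(1 − sin φ) = 3.885.
σ_v = γz + q = 18.8 × 7.2 + 39 = 174.4 kPa.
σ_h = K_p σ_v = 3.885 × 174.4 = 677.4 kPa.

677 kPa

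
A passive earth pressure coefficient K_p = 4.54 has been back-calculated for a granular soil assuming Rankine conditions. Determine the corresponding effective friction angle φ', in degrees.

K_p = (1+sin φ)/(1−sin φ) ⇒ sin φ = (K_p − 1)/(K_p + 1) = 0.6390.
φ = arcsin(0.6390) = 39.72°.

39.7°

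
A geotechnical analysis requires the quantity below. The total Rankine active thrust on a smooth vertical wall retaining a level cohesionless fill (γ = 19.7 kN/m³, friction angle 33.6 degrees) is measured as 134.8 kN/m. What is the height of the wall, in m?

6.90 m

K_a = 0.2875. P_a = ½ K_a γ H² ⇒ H = √(2P_a/(K_a γ)).
H = √(2×134.8/(0.2875×19.7)) = 6.899 m.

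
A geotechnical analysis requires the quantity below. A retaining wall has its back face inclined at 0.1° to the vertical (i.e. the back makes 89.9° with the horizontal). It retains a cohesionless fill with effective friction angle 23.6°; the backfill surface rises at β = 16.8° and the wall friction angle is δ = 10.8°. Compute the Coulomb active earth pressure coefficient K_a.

K_a = sin²(α+φ) / [sin²α · sin(α−δ) · (1 + √{sin(φ+δ)sin(φ−β) / (sin(α−δ)sin(α+β))})²].
With α = 89.9°, φ = 23.6°, δ = 10.8°, β = 16.8°: K_a = 0.5338.

0.534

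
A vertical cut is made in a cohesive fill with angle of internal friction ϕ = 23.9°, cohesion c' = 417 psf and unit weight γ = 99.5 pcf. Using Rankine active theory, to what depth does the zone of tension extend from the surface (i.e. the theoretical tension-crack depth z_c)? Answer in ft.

12.9 ft

K_a = tan²(45° − 23.9°/2) = 0.4233; √K_a = 0.6506.
The active pressure is zero where K_a γ z = 2c√K_a, so z_c = 2c/(γ√K_a) = 2×417/(99.5×0.6506) = 12.88 ft.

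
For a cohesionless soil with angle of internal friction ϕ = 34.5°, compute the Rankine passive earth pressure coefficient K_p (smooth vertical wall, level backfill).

3.61

K_p = (1 + sin φ)/(1 − sin φ) = tan²(45° + 34.5°/2) = 3.613.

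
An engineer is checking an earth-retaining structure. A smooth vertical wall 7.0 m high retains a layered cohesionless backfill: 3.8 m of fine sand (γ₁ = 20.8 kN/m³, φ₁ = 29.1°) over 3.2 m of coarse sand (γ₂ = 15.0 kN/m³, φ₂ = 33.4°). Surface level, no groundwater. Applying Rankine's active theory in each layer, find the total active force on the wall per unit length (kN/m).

K_a1 = tan²(45°−29.1°/2) = 0.3456; K_a2 = tan²(45°−33.4°/2) = 0.2899.
Layer 1: σ at base = K_a1 γ₁ h₁ = 27.32 kPa; P₁ = ½×27.32×3.8 = 51.90.
Layer 2: σ_v at top = γ₁h₁ = 79.04; σ_h top = K_a2×79.04 = 22.92; σ_h base = K_a2×(79.04+15.0×3.2) = 36.83.
P₂ = ½(22.92+36.83)×3.2 = 95.60. Total P_a = 51.90+95.60 = 147.5 kN/m.

147 kN/m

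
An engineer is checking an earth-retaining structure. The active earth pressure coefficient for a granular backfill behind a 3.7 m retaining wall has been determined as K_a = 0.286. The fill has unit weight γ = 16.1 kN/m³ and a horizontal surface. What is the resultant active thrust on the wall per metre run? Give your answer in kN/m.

31.5 kN/m

P = ½ K_a γ H² = 0.5 × 0.286 × 16.1 × 3.7² = 31.52 kN/m.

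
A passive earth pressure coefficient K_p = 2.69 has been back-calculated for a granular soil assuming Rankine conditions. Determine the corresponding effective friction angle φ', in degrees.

27.3°

K_p = (1+sin φ)/(1−sin φ) ⇒ sin φ = (K_p − 1)/(K_p + 1) = 0.4580.
φ = arcsin(0.4580) = 27.26°.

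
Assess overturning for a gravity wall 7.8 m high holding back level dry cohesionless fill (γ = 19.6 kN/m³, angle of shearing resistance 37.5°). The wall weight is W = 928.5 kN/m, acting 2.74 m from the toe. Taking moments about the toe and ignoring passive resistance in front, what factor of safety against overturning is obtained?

6.75

K_a = tan²(45° − 37.5°/2) = 0.2432.
P_a = ½K_aγH² = 0.5×0.2432×19.6×7.8² = 145.0 kN/m, acting at H/3 = 2.600 m above the base.
Overturning moment M_o = P_a × H/3 = 145.0 × 2.600 = 377.0.
Resisting moment M_r = W × 2.74 = 928.5 × 2.74 = 2544.
FS_overturning = M_r/M_o = 2544/377.0 = 6.748.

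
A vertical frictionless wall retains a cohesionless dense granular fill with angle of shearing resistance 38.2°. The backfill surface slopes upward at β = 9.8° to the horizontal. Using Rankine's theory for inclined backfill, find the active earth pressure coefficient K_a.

0.244

K_a = cos β · (cos β − √(cos²β − cos²φ)) / (cos β + √(cos²β − cos²φ)).
cos β = 0.9854, cos φ = 0.7859, √(cos²β − cos²φ) = 0.5945.
K_a = 0.9854 × (0.9854 − 0.5945)/(0.9854 + 0.5945) = 0.2438.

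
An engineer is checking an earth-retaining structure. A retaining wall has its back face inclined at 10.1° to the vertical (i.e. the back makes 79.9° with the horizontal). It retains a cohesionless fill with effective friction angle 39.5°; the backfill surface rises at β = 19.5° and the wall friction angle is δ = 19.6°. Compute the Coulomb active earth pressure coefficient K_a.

K_a = sin²(α+φ) / [sin²α · sin(α−δ) · (1 + √{sin(φ+δ)sin(φ−β) / (sin(α−δ)sin(α+β))})²].
With α = 79.9°, φ = 39.5°, δ = 19.6°, β = 19.5°: K_a = 0.3588.

0.359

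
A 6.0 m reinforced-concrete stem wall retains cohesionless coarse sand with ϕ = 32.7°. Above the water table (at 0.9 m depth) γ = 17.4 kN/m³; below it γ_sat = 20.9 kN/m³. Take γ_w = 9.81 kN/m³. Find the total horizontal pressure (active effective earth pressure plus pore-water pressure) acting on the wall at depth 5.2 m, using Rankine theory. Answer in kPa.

K_a = (1 − sin φ)/(1 + sin φ) = 0.2985.
γ' = 20.9 − 9.81 = 11.09 kN/m³.
Effective vertical stress at 5.2 m: σ'_v = 17.4×0.9 + 11.09×4.30 = 63.35 kPa.
σ'_h = K_a σ'_v = 0.2985 × 63.35 = 18.91 kPa; u = γ_w × 4.30 = 42.18 kPa.
Total σ_h = 18.91 + 42.18 = 61.09 kPa.

61.1 kPa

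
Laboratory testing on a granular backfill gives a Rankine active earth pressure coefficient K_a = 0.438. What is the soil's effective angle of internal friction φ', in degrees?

K_a = tan²(45° − φ/2) ⇒ 45° − φ/2 = arctan(√0.438) = 33.50°.
φ = 2(45° − 33.50°) = 23.01°.

23.0°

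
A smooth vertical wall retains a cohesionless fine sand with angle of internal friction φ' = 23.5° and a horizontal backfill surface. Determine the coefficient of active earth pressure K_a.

0.430

K_a = (1 − sin φ)/(1 + sin φ) = (1 − sin 23.5°)/(1 + sin 23.5°) = 0.4298.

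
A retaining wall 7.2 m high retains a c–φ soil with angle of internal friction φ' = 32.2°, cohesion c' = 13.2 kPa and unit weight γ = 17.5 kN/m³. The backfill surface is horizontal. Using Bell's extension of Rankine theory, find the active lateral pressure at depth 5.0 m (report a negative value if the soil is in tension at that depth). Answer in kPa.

12.1 kPa

K_a = (1 − sin φ)/(1 + sin φ) = 0.3047.
σ_a = K_a γ z − 2c√K_a = 0.3047×17.5×5.0 − 2×13.2×0.5520 = 12.09 kPa.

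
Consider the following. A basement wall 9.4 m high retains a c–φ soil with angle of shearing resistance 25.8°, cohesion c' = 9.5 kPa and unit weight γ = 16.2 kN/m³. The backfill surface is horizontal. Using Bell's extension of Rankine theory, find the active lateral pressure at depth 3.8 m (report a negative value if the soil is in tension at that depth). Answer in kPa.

12.3 kPa

K_a = (1 − sin φ)/(1 + sin φ) = 0.3935.
σ_a = K_a γ z − 2c√K_a = 0.3935×16.2×3.8 − 2×9.5×0.6273 = 12.31 kPa.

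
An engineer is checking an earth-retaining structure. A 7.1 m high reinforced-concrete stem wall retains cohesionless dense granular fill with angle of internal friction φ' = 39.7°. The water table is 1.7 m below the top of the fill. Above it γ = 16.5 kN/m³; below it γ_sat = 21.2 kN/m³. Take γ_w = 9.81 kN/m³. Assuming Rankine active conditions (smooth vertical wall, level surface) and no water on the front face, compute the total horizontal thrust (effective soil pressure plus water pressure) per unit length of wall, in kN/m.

218 kN/m

K_a = tan²(45° − φ/2) = 0.2204.
γ' = 21.2 − 9.81 = 11.39 kN/m³. Depth below WT = 5.4 m.
σ'_h at WT = K_a γ d_w = 6.183 kPa; at base = 6.183 + K_a γ' × 5.4 = 19.74 kPa.
P₁ (0–1.7 m) = ½×6.183×1.7 = 5.256. P₂ (1.7–7.1 m) = ½(6.183+19.74)×5.4 = 69.99.
P_w = ½ γ_w h₂² = 0.5×9.81×5.4² = 143.0. Total = 5.256+69.99+143.0 = 218.3 kN/m.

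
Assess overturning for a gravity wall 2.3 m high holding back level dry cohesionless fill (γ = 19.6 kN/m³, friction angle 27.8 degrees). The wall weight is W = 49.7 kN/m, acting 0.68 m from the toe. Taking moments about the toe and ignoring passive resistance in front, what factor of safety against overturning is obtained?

2.34

K_a = tan²(45° − 27.8°/2) = 0.3639.
P_a = ½K_aγH² = 0.5×0.3639×19.6×2.3² = 18.87 kN/m, acting at H/3 = 0.7667 m above the base.
Overturning moment M_o = P_a × H/3 = 18.87 × 0.7667 = 14.46.
Resisting moment M_r = W × 0.68 = 49.7 × 0.68 = 33.80.
FS_overturning = M_r/M_o = 33.80/14.46 = 2.337.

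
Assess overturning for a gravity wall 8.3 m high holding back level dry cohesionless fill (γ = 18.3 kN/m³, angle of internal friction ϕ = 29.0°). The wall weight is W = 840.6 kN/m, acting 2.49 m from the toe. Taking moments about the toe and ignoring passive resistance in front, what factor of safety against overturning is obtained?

3.46

K_a = tan²(45° − 29.0°/2) = 0.3470.
P_a = ½K_aγH² = 0.5×0.3470×18.3×8.3² = 218.7 kN/m, acting at H/3 = 2.767 m above the base.
Overturning moment M_o = P_a × H/3 = 218.7 × 2.767 = 605.1.
Resisting moment M_r = W × 2.49 = 840.6 × 2.49 = 2093.
FS_overturning = M_r/M_o = 2093/605.1 = 3.459.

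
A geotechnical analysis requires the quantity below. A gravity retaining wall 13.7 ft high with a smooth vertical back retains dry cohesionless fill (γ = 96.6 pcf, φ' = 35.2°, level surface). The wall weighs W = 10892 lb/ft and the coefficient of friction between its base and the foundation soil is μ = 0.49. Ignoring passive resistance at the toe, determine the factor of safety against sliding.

K_a = tan²(45° − 35.2°/2) = 0.2687.
P_a = ½K_aγH² = 0.5×0.2687×96.6×13.7² = 2436 lb/ft, acting at H/3 = 4.567 ft above the base.
FS_sliding = μW / P_a = 0.49×10892 / 2436 = 2.191.

2.19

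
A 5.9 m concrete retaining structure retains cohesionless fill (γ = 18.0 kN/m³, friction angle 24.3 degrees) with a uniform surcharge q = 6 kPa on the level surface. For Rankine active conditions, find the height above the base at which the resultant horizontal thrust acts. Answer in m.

K_a = 0.4169.
Triangular part P₁ = ½K_aγH² = 130.6 at H/3 = 1.967 m; rectangular part P₂ = K_a q H = 14.76 at H/2 = 2.950 m.
ȳ = (P₁·1.967 + P₂·2.950)/(P₁+P₂) = 2.066 m.

2.07 m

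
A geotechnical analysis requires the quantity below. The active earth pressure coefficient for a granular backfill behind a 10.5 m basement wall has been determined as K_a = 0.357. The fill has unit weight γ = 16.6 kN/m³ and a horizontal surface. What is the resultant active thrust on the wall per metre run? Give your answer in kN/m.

P = ½ K_a γ H² = 0.5 × 0.357 × 16.6 × 10.5² = 326.7 kN/m.

327 kN/m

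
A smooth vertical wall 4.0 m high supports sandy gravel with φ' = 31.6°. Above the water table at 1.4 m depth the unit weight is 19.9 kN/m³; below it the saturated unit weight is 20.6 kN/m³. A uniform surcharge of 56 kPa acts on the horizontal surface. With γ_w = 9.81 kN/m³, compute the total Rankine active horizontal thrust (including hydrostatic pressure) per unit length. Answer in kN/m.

K_a = tan²(45° − φ/2) = 0.3123.
γ' = 20.6 − 9.81 = 10.79 kN/m³. h₂ = H − d_w = 2.6 m.
σ'_h: at surface K_a·q = 17.49; at WT K_a(q+γd_w) = 26.19; at base K_a(q+γd_w+γ'h₂) = 34.96 kPa.
P₁ = ½(17.49+26.19)×1.4 = 30.58; P₂ = ½(26.19+34.96)×2.6 = 79.49; P_w = ½γ_w h₂² = 33.16.
Total = 30.58+79.49+33.16 = 143.2 kN/m.

143 kN/m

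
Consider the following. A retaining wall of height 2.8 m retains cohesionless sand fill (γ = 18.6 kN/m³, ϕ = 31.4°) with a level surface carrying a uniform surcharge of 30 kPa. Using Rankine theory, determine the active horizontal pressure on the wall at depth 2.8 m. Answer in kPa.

K_a = (1 − sin φ)/(1 + sin φ) = 0.3149.
σ_v = γz + q = 18.6 × 2.8 + 30 = 82.08 kPa.
σ_h = K_a σ_v = 0.3149 × 82.08 = 25.85 kPa.

25.8 kPa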